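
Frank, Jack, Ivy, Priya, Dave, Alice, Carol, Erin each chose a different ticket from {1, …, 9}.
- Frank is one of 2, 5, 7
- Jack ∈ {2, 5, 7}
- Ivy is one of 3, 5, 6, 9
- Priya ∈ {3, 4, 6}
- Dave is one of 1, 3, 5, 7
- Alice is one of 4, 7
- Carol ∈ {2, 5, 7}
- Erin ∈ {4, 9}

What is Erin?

9

Among the 8 variables, 1 fits only Dave (and all 8 values in {1, 2, 3, 4, 5, 6, 7, 9} must be used), so Dave = 1.
The 3 variables Frank, Jack, Carol are confined to {2, 5, 7}, which locks those values in; drop them from Ivy, Alice.
Alice's domain is down to {4}, so Alice = 4. Strike 4 from Priya, Erin.
So Erin = 9.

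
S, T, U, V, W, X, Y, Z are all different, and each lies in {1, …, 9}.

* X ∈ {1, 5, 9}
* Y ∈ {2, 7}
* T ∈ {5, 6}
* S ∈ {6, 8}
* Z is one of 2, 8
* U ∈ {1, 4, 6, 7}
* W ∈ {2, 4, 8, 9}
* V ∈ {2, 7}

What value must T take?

5

V and Y share exactly the 2 values {2, 7}; by pigeonhole those values go to them, so strike 2, 7 from U, W, Z.
Z has just one choice, so Z = 8. So S, W can't be 8.
That leaves S = 6. Eliminate 6 elsewhere: T, U.
So T = 5.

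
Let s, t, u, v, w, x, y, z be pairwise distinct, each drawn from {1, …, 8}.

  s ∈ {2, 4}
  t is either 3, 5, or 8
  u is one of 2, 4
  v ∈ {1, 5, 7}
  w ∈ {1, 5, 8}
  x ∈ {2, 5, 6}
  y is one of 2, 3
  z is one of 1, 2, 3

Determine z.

The 8 variables together cover exactly {1, 2, 3, 4, 5, 6, 7, 8} — 8 values for 8 variables — and 6 appears only in x's list, so x = 6.
Among the 7 still-open variables, 7 fits only v (and all 7 values in {1, 2, 3, 4, 5, 7, 8} must be used), so v = 7.
The 2 variables s and u are confined to {2, 4}, which locks those values in; drop them from y, z.
y must be 3 (only option left). Strike 3 from t, z.
So z = 1.

1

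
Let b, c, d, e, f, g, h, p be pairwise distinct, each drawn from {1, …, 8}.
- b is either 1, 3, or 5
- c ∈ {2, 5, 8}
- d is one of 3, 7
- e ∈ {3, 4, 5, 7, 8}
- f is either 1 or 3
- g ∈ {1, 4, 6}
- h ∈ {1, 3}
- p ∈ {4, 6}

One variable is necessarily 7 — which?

d

The 8 variables draw from only 8 values {1, 2, 3, 4, 5, 6, 7, 8}, so each is used; only c can be 2, hence c = 2.
The 7 still-open variables together cover exactly {1, 3, 4, 5, 6, 7, 8} — 7 values for 7 variables — and 8 appears only in e's list, so e = 8.
The 6 still-open variables draw from only 6 values {1, 3, 4, 5, 6, 7}, so each is used; only b can be 5, hence b = 5.
The 5 still-open variables together cover exactly {1, 3, 4, 6, 7} — 5 values for 5 variables — and 7 appears only in d's list, so d = 7.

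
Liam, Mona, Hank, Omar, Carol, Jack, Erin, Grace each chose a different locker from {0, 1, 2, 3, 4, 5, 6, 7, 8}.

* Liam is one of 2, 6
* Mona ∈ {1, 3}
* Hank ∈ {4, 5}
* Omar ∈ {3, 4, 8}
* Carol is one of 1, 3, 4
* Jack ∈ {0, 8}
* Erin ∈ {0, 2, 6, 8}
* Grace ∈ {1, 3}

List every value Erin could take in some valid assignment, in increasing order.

2, 6

The 8 variables together cover exactly {0, 1, 2, 3, 4, 5, 6, 8} — 8 values for 8 variables — and 5 appears only in Hank's list, so Hank = 5.
Mona and Grace between them cover only {1, 3} — a naked pair. Remove those values from Omar, Carol.
Carol's domain is down to {4}, so Carol = 4. Strike 4 from Omar.
That leaves Omar = 8. Eliminate 8 elsewhere: Jack, Erin.
That leaves Jack = 0. Remove 0 from Erin.
No further eliminations apply; Erin can still be any of 2, 6.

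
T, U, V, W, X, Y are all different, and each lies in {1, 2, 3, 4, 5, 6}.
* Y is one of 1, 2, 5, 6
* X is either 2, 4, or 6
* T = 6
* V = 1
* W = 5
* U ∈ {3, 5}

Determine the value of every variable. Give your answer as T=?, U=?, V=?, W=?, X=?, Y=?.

T has just one choice, so T = 6. So X, Y can't be 6.
That leaves V = 1. Remove 1 from Y.
W's domain is down to {5}, so W = 5. So U, Y can't be 5.
Y must be 2 (only option left). Remove 2 from X.
U has just one choice, so U = 3.
X must be 4 (only option left).

T=6, U=3, V=1, W=5, X=4, Y=2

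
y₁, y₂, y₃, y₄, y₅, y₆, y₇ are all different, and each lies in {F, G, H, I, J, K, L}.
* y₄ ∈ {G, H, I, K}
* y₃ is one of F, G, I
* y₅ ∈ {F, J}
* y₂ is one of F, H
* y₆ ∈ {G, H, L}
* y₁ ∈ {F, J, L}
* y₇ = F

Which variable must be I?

y₇ must be F (only option left). Eliminate F elsewhere: y₁, y₂, y₃, y₅.
y₂ must be H (only option left). Strike H from y₄, y₆.
y₅'s domain is down to {J}, so y₅ = J. Remove J from y₁.
That leaves y₁ = L. Remove L from y₆.
That leaves y₆ = G. Eliminate G elsewhere: y₃, y₄.
So I goes to y₃.

y₃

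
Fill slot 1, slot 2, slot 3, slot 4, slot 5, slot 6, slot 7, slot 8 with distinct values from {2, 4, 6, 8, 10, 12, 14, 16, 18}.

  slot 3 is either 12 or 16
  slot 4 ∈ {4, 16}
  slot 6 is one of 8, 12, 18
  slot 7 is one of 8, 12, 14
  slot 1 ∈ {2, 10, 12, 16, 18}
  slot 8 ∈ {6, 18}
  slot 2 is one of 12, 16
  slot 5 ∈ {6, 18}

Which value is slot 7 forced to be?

14

slot 2 and slot 3 between them cover only {12, 16} — a naked pair. Remove those values from slot 1, slot 4, slot 6, slot 7.
That leaves slot 4 = 4.
slot 5 and slot 8 between them cover only {6, 18} — a naked pair. Remove those values from slot 1, slot 6.
slot 6 has just one choice, so slot 6 = 8. So slot 7 can't be 8.
So slot 7 = 14.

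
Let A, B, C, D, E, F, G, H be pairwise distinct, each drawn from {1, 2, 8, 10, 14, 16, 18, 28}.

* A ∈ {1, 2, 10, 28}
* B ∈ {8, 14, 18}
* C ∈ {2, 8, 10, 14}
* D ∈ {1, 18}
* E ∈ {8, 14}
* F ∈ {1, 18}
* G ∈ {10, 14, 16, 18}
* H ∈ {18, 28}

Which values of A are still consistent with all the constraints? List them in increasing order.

The 8 variables together cover exactly {1, 2, 8, 10, 14, 16, 18, 28} — 8 values for 8 variables — and 16 appears only in G's list, so G = 16.
D and F share exactly the 2 values {1, 18}; by pigeonhole those values go to them, so strike 1, 18 from A, B, H.
H's domain is down to {28}, so H = 28. Eliminate 28 elsewhere: A.
The 2 variables B and E are confined to {8, 14}, which locks those values in; drop them from C.
No further eliminations apply; A can still be any of 2, 10.

2, 10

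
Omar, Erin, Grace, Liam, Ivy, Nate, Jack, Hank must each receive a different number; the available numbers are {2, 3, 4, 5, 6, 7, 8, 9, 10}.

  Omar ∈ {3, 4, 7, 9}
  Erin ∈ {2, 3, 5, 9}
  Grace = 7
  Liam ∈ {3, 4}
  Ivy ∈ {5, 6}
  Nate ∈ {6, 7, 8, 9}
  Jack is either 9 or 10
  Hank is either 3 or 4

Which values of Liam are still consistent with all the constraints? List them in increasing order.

3, 4

Grace has just one choice, so Grace = 7. Strike 7 from Omar, Nate.
The 2 variables Liam and Hank are confined to {3, 4}, which locks those values in; drop them from Omar, Erin.
Omar has just one choice, so Omar = 9. Strike 9 from Erin, Nate, Jack.
Jack has just one choice, so Jack = 10.
No further eliminations apply; Liam can still be any of 3, 4.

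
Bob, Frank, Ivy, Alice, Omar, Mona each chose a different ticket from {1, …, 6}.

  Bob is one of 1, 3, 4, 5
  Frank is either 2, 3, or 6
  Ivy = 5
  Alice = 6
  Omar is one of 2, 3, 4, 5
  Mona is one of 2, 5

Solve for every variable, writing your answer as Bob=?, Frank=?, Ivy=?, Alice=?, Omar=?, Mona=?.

Ivy's domain is down to {5}, so Ivy = 5. Remove 5 from Bob, Omar, Mona.
That leaves Alice = 6. Eliminate 6 elsewhere: Frank.
Mona must be 2 (only option left). Eliminate 2 elsewhere: Frank, Omar.
That leaves Frank = 3. Strike 3 from Bob, Omar.
That leaves Omar = 4. Strike 4 from Bob.
Bob has just one choice, so Bob = 1.

Bob=1, Frank=3, Ivy=5, Alice=6, Omar=4, Mona=2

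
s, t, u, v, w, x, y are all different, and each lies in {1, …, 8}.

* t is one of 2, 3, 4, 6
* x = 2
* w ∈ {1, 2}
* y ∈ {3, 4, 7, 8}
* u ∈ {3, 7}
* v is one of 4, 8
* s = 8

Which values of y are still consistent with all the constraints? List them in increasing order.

s has just one choice, so s = 8. So v, y can't be 8.
v must be 4 (only option left). Eliminate 4 elsewhere: t, y.
x must be 2 (only option left). Eliminate 2 elsewhere: t, w.
That leaves w = 1.
Among the 3 still-open variables, 6 fits only t (and all 3 values in {3, 6, 7} must be used), so t = 6.
No further eliminations apply; y can still be any of 3, 7.

3, 7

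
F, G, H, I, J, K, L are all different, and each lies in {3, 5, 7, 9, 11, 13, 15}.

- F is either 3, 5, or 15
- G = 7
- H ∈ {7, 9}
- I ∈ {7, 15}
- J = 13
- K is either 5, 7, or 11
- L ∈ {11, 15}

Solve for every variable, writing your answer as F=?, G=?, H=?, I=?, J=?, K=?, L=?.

F=3, G=7, H=9, I=15, J=13, K=5, L=11

G must be 7 (only option left). So H, I, K can't be 7.
H must be 9 (only option left).
That leaves I = 15. So F, L can't be 15.
J's domain is down to {13}, so J = 13.
L's domain is down to {11}, so L = 11. Strike 11 from K.
That leaves K = 5. So F can't be 5.
That leaves F = 3.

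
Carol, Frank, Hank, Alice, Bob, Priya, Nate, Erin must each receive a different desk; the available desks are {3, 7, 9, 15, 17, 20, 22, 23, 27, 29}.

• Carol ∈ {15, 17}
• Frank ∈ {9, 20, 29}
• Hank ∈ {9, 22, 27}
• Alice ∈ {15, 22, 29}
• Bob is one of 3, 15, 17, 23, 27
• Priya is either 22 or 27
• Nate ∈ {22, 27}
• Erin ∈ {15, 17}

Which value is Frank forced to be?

20

Carol and Erin between them cover only {15, 17} — a naked pair. Remove those values from Alice, Bob.
Priya and Nate between them cover only {22, 27} — a naked pair. Remove those values from Hank, Alice, Bob.
Hank must be 9 (only option left). Eliminate 9 elsewhere: Frank.
Alice's domain is down to {29}, so Alice = 29. Remove 29 from Frank.
So Frank = 20.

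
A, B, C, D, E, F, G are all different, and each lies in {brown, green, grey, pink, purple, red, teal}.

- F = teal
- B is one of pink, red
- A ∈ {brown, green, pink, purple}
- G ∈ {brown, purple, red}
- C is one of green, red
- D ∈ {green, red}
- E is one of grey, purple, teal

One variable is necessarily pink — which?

F has just one choice, so F = teal. So E can't be teal.
The 6 still-open variables together cover exactly {brown, green, grey, pink, purple, red} — 6 values for 6 variables — and grey appears only in E's list, so E = grey.
The 2 variables C and D are confined to {green, red}, which locks those values in; drop them from A, B, G.
So pink goes to B.

B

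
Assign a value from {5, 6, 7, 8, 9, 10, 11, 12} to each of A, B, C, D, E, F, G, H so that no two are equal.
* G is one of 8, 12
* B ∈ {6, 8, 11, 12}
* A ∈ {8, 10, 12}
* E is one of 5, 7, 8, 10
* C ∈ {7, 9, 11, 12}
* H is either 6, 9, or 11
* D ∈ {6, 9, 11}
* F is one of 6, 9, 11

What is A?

10

The 8 variables together cover exactly {5, 6, 7, 8, 9, 10, 11, 12} — 8 values for 8 variables — and 5 appears only in E's list, so E = 5.
Among the 7 still-open variables, 7 fits only C (and all 7 values in {6, 7, 8, 9, 10, 11, 12} must be used), so C = 7.
The 6 still-open variables together cover exactly {6, 8, 9, 10, 11, 12} — 6 values for 6 variables — and 10 appears only in A's list, so A = 10.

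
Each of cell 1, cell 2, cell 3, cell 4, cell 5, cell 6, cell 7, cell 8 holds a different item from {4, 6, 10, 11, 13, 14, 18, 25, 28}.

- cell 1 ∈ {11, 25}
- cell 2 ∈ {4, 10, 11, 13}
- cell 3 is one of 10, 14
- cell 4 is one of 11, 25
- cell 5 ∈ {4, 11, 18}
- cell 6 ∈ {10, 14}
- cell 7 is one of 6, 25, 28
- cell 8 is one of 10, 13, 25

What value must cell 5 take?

cell 1 and cell 4 share exactly the 2 values {11, 25}; by pigeonhole those values go to them, so strike 11, 25 from cell 2, cell 5, cell 7, cell 8.
cell 3 and cell 6 share exactly the 2 values {10, 14}; by pigeonhole those values go to them, so strike 10, 14 from cell 2, cell 8.
cell 8 has just one choice, so cell 8 = 13. Strike 13 from cell 2.
cell 2's domain is down to {4}, so cell 2 = 4. So cell 5 can't be 4.
So cell 5 = 18.

18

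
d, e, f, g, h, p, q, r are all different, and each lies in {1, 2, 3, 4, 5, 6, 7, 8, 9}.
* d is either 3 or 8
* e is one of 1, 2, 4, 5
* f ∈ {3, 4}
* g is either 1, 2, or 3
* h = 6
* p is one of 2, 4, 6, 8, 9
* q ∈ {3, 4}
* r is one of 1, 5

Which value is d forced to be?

8

h must be 6 (only option left). So p can't be 6.
The 7 still-open variables together cover exactly {1, 2, 3, 4, 5, 8, 9} — 7 values for 7 variables — and 9 appears only in p's list, so p = 9.
The 6 still-open variables together cover exactly {1, 2, 3, 4, 5, 8} — 6 values for 6 variables — and 8 appears only in d's list, so d = 8.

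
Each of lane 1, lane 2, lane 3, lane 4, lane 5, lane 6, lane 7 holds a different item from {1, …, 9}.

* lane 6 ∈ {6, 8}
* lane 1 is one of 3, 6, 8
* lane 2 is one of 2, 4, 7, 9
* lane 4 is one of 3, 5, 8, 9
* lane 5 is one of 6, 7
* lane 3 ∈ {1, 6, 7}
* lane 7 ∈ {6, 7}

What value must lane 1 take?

3

lane 5 and lane 7 share exactly the 2 values {6, 7}; by pigeonhole those values go to them, so strike 6, 7 from lane 1, lane 2, lane 3, lane 6.
lane 3's domain is down to {1}, so lane 3 = 1.
lane 6's domain is down to {8}, so lane 6 = 8. So lane 1, lane 4 can't be 8.
So lane 1 = 3.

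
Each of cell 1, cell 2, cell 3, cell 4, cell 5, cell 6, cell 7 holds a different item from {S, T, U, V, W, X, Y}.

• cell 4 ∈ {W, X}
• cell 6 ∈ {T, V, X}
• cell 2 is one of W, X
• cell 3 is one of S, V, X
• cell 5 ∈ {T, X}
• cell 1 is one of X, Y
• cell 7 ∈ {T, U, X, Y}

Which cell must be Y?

cell 1

The 7 variables together cover exactly {S, T, U, V, W, X, Y} — 7 values for 7 variables — and S appears only in cell 3's list, so cell 3 = S.
The 6 still-open variables together cover exactly {T, U, V, W, X, Y} — 6 values for 6 variables — and U appears only in cell 7's list, so cell 7 = U.
The 5 still-open variables together cover exactly {T, V, W, X, Y} — 5 values for 5 variables — and V appears only in cell 6's list, so cell 6 = V.
Among the 4 still-open variables, T fits only cell 5 (and all 4 values in {T, W, X, Y} must be used), so cell 5 = T.
The 3 still-open variables draw from only 3 values {W, X, Y}, so each is used; only cell 1 can be Y, hence cell 1 = Y.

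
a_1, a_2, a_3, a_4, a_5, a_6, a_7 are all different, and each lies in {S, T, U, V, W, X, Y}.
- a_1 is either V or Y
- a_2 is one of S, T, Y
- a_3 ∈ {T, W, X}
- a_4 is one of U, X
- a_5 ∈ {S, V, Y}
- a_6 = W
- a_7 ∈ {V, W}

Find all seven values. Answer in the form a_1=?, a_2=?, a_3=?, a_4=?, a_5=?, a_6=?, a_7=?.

a_6 has just one choice, so a_6 = W. So a_3, a_7 can't be W.
That leaves a_7 = V. So a_1, a_5 can't be V.
a_1 has just one choice, so a_1 = Y. So a_2, a_5 can't be Y.
a_5 must be S (only option left). Remove S from a_2.
a_2's domain is down to {T}, so a_2 = T. Strike T from a_3.
a_3's domain is down to {X}, so a_3 = X. Eliminate X elsewhere: a_4.
a_4 has just one choice, so a_4 = U.

a_1=Y, a_2=T, a_3=X, a_4=U, a_5=S, a_6=W, a_7=V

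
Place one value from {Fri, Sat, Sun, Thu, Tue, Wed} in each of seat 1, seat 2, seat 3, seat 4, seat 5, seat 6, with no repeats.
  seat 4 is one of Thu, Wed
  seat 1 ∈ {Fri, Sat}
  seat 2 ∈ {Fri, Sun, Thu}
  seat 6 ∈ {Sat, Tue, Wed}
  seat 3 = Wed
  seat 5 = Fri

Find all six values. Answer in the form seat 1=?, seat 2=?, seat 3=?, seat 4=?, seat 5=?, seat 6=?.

seat 1=Sat, seat 2=Sun, seat 3=Wed, seat 4=Thu, seat 5=Fri, seat 6=Tue

seat 3 must be Wed (only option left). Remove Wed from seat 4, seat 6.
seat 4's domain is down to {Thu}, so seat 4 = Thu. So seat 2 can't be Thu.
seat 5 must be Fri (only option left). Strike Fri from seat 1, seat 2.
seat 1 has just one choice, so seat 1 = Sat. Strike Sat from seat 6.
seat 2 must be Sun (only option left).
seat 6 must be Tue (only option left).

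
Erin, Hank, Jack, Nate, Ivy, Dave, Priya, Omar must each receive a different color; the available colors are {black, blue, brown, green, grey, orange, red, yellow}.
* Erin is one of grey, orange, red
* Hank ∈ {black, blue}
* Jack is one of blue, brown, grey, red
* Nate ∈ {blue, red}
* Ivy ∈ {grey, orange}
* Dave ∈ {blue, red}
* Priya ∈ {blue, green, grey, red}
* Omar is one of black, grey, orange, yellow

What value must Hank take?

black

The 8 variables together cover exactly {black, blue, brown, green, grey, orange, red, yellow} — 8 values for 8 variables — and brown appears only in Jack's list, so Jack = brown.
The 7 still-open variables together cover exactly {black, blue, green, grey, orange, red, yellow} — 7 values for 7 variables — and green appears only in Priya's list, so Priya = green.
The 6 still-open variables together cover exactly {black, blue, grey, orange, red, yellow} — 6 values for 6 variables — and yellow appears only in Omar's list, so Omar = yellow.
The 5 still-open variables together cover exactly {black, blue, grey, orange, red} — 5 values for 5 variables — and black appears only in Hank's list, so Hank = black.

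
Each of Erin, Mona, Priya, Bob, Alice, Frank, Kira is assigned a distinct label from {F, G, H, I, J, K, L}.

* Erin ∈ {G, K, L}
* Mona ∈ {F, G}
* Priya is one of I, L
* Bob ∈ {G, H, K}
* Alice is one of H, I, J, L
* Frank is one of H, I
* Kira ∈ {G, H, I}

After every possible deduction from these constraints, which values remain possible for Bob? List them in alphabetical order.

The 7 variables together cover exactly {F, G, H, I, J, K, L} — 7 values for 7 variables — and F appears only in Mona's list, so Mona = F.
Among the 6 still-open variables, J fits only Alice (and all 6 values in {G, H, I, J, K, L} must be used), so Alice = J.
No further eliminations apply; Bob can still be any of G, H, K.

G, H, K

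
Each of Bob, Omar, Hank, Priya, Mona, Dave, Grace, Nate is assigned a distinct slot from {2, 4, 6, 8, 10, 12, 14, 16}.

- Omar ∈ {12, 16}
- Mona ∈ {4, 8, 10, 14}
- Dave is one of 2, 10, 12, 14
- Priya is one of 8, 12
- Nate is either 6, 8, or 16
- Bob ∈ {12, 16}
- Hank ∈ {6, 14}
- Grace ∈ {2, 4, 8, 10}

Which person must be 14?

The 2 variables Bob and Omar are confined to {12, 16}, which locks those values in; drop them from Priya, Dave, Nate.
Priya has just one choice, so Priya = 8. Eliminate 8 elsewhere: Mona, Grace, Nate.
That leaves Nate = 6. Strike 6 from Hank.
So 14 goes to Hank.

Hank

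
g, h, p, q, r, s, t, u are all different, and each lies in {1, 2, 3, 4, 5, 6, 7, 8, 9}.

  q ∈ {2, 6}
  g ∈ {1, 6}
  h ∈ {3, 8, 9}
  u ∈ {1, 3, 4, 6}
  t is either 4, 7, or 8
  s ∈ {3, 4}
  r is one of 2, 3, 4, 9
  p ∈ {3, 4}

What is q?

Among the 8 variables, 7 fits only t (and all 8 values in {1, 2, 3, 4, 6, 7, 8, 9} must be used), so t = 7.
Among the 7 still-open variables, 8 fits only h (and all 7 values in {1, 2, 3, 4, 6, 8, 9} must be used), so h = 8.
The 6 still-open variables together cover exactly {1, 2, 3, 4, 6, 9} — 6 values for 6 variables — and 9 appears only in r's list, so r = 9.
Among the 5 still-open variables, 2 fits only q (and all 5 values in {1, 2, 3, 4, 6} must be used), so q = 2.

2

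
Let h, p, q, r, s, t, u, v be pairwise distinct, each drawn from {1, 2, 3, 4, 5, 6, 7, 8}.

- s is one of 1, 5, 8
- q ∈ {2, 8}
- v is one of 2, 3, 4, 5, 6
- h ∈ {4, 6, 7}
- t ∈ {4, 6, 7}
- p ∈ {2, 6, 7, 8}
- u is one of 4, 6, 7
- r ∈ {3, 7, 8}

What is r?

3

Among the 8 variables, 1 fits only s (and all 8 values in {1, 2, 3, 4, 5, 6, 7, 8} must be used), so s = 1.
Among the 7 still-open variables, 5 fits only v (and all 7 values in {2, 3, 4, 5, 6, 7, 8} must be used), so v = 5.
Among the 6 still-open variables, 3 fits only r (and all 6 values in {2, 3, 4, 6, 7, 8} must be used), so r = 3.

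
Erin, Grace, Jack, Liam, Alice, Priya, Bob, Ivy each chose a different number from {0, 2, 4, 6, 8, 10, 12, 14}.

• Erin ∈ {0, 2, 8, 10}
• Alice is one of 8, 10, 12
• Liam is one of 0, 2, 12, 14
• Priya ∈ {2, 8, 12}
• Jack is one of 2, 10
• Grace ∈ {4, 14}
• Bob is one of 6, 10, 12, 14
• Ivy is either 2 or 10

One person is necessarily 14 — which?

Among the 8 variables, 4 fits only Grace (and all 8 values in {0, 2, 4, 6, 8, 10, 12, 14} must be used), so Grace = 4.
The 7 still-open variables draw from only 7 values {0, 2, 6, 8, 10, 12, 14}, so each is used; only Bob can be 6, hence Bob = 6.
Among the 6 still-open variables, 14 fits only Liam (and all 6 values in {0, 2, 8, 10, 12, 14} must be used), so Liam = 14.

Liam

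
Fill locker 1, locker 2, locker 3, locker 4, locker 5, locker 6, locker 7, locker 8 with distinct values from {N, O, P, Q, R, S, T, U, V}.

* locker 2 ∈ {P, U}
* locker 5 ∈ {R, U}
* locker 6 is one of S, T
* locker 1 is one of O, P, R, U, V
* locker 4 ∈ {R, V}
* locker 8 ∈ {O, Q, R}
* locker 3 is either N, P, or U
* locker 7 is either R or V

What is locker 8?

Q

locker 4 and locker 7 between them cover only {R, V} — a naked pair. Remove those values from locker 1, locker 5, locker 8.
locker 5 has just one choice, so locker 5 = U. Remove U from locker 1, locker 2, locker 3.
locker 2 has just one choice, so locker 2 = P. Strike P from locker 1, locker 3.
locker 3 must be N (only option left).
That leaves locker 1 = O. Eliminate O elsewhere: locker 8.
So locker 8 = Q.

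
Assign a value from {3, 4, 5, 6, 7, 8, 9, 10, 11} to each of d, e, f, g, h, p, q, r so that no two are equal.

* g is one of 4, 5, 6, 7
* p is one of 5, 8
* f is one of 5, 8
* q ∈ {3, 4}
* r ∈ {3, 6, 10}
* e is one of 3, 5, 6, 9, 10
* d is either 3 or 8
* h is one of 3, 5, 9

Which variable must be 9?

Among the 8 variables, 7 fits only g (and all 8 values in {3, 4, 5, 6, 7, 8, 9, 10} must be used), so g = 7.
The 7 still-open variables together cover exactly {3, 4, 5, 6, 8, 9, 10} — 7 values for 7 variables — and 4 appears only in q's list, so q = 4.
f and p between them cover only {5, 8} — a naked pair. Remove those values from d, e, h.
d's domain is down to {3}, so d = 3. Eliminate 3 elsewhere: e, h, r.
So 9 goes to h.

h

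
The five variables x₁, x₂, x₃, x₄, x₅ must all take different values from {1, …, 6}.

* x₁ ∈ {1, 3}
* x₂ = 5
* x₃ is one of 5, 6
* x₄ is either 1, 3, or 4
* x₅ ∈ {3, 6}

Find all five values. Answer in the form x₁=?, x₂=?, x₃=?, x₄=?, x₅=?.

x₁=1, x₂=5, x₃=6, x₄=4, x₅=3

x₂ has just one choice, so x₂ = 5. Remove 5 from x₃.
x₃'s domain is down to {6}, so x₃ = 6. So x₅ can't be 6.
That leaves x₅ = 3. Remove 3 from x₁, x₄.
x₁'s domain is down to {1}, so x₁ = 1. So x₄ can't be 1.
x₄ has just one choice, so x₄ = 4.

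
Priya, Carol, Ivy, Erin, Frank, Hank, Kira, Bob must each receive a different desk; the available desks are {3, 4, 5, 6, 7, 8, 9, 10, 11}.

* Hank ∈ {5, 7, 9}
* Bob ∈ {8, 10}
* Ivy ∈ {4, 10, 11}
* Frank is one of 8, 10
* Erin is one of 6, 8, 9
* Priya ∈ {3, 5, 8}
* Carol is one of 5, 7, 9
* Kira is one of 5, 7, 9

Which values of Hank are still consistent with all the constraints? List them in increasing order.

Frank and Bob share exactly the 2 values {8, 10}; by pigeonhole those values go to them, so strike 8, 10 from Priya, Ivy, Erin.
Carol, Hank, Kira between them cover only {5, 7, 9} — a naked triple. Remove those values from Priya, Erin.
Priya must be 3 (only option left).
Erin must be 6 (only option left).
No further eliminations apply; Hank can still be any of 5, 7, 9.

5, 7, 9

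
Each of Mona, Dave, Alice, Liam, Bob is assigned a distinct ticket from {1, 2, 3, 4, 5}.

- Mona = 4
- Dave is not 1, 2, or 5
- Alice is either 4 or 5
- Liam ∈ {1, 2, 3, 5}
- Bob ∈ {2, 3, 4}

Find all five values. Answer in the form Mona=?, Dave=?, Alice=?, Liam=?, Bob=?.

Mona has just one choice, so Mona = 4. Remove 4 from Dave, Alice, Bob.
Dave has just one choice, so Dave = 3. Remove 3 from Liam, Bob.
That leaves Alice = 5. So Liam can't be 5.
Bob's domain is down to {2}, so Bob = 2. Remove 2 from Liam.
Liam must be 1 (only option left).

Mona=4, Dave=3, Alice=5, Liam=1, Bob=2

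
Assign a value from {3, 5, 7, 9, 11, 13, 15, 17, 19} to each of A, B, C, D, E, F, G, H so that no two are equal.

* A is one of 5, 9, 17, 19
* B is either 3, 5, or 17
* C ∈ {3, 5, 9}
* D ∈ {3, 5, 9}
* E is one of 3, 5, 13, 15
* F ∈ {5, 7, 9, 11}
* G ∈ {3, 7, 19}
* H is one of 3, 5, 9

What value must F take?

The 3 variables C, D, H are confined to {3, 5, 9}, which locks those values in; drop them from A, B, E, F, G.
B has just one choice, so B = 17. Eliminate 17 elsewhere: A.
A has just one choice, so A = 19. So G can't be 19.
G's domain is down to {7}, so G = 7. Strike 7 from F.
So F = 11.

11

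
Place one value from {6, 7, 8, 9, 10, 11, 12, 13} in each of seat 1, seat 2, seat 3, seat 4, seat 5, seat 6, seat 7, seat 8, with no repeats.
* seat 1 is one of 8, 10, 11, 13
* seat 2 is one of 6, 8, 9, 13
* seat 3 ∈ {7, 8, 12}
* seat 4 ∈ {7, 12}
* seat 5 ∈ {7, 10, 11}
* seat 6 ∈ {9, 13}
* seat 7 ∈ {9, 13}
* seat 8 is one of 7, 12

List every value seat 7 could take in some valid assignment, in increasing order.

The 8 variables together cover exactly {6, 7, 8, 9, 10, 11, 12, 13} — 8 values for 8 variables — and 6 appears only in seat 2's list, so seat 2 = 6.
The 2 variables seat 4 and seat 8 are confined to {7, 12}, which locks those values in; drop them from seat 3, seat 5.
That leaves seat 3 = 8. Remove 8 from seat 1.
seat 6 and seat 7 share exactly the 2 values {9, 13}; by pigeonhole those values go to them, so strike 9, 13 from seat 1.
No further eliminations apply; seat 7 can still be any of 9, 13.

9, 13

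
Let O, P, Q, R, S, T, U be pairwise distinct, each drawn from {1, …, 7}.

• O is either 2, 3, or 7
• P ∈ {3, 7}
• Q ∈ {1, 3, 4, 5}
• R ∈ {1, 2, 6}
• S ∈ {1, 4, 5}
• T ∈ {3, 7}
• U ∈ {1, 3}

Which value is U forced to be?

1

The 7 variables together cover exactly {1, 2, 3, 4, 5, 6, 7} — 7 values for 7 variables — and 6 appears only in R's list, so R = 6.
The 6 still-open variables draw from only 6 values {1, 2, 3, 4, 5, 7}, so each is used; only O can be 2, hence O = 2.
P and T between them cover only {3, 7} — a naked pair. Remove those values from Q, U.
So U = 1.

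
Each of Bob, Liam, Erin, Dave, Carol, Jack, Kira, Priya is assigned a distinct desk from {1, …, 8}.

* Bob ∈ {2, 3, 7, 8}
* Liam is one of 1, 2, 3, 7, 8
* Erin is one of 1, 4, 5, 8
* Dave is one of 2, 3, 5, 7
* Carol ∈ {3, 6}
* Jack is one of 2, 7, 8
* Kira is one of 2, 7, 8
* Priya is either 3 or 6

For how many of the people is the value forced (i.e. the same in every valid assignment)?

The 8 variables draw from only 8 values {1, 2, 3, 4, 5, 6, 7, 8}, so each is used; only Erin can be 4, hence Erin = 4.
Among the 7 still-open variables, 1 fits only Liam (and all 7 values in {1, 2, 3, 5, 6, 7, 8} must be used), so Liam = 1.
Among the 6 still-open variables, 5 fits only Dave (and all 6 values in {2, 3, 5, 6, 7, 8} must be used), so Dave = 5.
The 2 variables Carol and Priya are confined to {3, 6}, which locks those values in; drop them from Bob.
Determined: Liam=1, Erin=4, Dave=5. The other people each still have more than one consistent value. That makes 3.

3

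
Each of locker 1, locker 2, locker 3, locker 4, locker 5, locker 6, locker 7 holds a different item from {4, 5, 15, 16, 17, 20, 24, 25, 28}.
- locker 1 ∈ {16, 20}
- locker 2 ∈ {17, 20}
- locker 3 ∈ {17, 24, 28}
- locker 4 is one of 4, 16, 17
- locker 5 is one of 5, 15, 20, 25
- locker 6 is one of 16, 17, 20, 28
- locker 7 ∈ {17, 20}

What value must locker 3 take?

The 2 variables locker 2 and locker 7 are confined to {17, 20}, which locks those values in; drop them from locker 1, locker 3, locker 4, locker 5, locker 6.
locker 1 must be 16 (only option left). Strike 16 from locker 4, locker 6.
That leaves locker 4 = 4.
locker 6's domain is down to {28}, so locker 6 = 28. So locker 3 can't be 28.
So locker 3 = 24.

24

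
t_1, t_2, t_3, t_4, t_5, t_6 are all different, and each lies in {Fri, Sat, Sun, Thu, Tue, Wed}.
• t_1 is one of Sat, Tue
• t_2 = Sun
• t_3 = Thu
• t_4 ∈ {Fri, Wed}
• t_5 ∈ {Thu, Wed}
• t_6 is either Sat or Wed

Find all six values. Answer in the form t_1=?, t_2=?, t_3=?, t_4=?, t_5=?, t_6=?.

t_2 must be Sun (only option left).
t_3 has just one choice, so t_3 = Thu. Strike Thu from t_5.
t_5 must be Wed (only option left). Remove Wed from t_4, t_6.
t_6's domain is down to {Sat}, so t_6 = Sat. Remove Sat from t_1.
t_1's domain is down to {Tue}, so t_1 = Tue.
t_4's domain is down to {Fri}, so t_4 = Fri.

t_1=Tue, t_2=Sun, t_3=Thu, t_4=Fri, t_5=Wed, t_6=Sat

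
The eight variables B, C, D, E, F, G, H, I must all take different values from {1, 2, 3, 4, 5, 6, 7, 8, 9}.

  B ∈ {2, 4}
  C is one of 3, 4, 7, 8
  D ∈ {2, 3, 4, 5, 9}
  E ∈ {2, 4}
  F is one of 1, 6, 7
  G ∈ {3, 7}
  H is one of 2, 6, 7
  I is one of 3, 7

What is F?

B and E share exactly the 2 values {2, 4}; by pigeonhole those values go to them, so strike 2, 4 from C, D, H.
The 2 variables G and I are confined to {3, 7}, which locks those values in; drop them from C, D, F, H.
C's domain is down to {8}, so C = 8.
H must be 6 (only option left). Strike 6 from F.
So F = 1.

1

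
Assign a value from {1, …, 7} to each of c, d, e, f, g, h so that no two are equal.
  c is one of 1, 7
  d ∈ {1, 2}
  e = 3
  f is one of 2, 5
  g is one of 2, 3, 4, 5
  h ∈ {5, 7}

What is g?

e has just one choice, so e = 3. Eliminate 3 elsewhere: g.
The 5 still-open variables together cover exactly {1, 2, 4, 5, 7} — 5 values for 5 variables — and 4 appears only in g's list, so g = 4.

4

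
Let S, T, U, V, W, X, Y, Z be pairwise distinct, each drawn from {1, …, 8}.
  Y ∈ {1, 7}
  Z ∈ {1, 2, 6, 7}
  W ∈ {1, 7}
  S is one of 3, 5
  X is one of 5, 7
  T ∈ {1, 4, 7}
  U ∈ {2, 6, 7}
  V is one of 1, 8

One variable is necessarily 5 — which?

The 8 variables together cover exactly {1, 2, 3, 4, 5, 6, 7, 8} — 8 values for 8 variables — and 3 appears only in S's list, so S = 3.
The 7 still-open variables together cover exactly {1, 2, 4, 5, 6, 7, 8} — 7 values for 7 variables — and 4 appears only in T's list, so T = 4.
The 6 still-open variables draw from only 6 values {1, 2, 5, 6, 7, 8}, so each is used; only X can be 5, hence X = 5.

X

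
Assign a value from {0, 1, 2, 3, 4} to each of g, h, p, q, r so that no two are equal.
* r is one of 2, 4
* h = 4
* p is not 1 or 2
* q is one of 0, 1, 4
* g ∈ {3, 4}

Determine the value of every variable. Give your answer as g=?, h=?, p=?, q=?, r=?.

h has just one choice, so h = 4. So g, p, q, r can't be 4.
r's domain is down to {2}, so r = 2.
That leaves g = 3. Eliminate 3 elsewhere: p.
p has just one choice, so p = 0. Remove 0 from q.
q must be 1 (only option left).

g=3, h=4, p=0, q=1, r=2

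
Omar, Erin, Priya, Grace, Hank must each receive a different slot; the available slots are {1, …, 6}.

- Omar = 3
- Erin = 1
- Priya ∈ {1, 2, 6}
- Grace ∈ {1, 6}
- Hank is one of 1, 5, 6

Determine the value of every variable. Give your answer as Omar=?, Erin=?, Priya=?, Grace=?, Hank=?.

Omar=3, Erin=1, Priya=2, Grace=6, Hank=5

Omar has just one choice, so Omar = 3.
Erin must be 1 (only option left). Strike 1 from Priya, Grace, Hank.
Grace must be 6 (only option left). So Priya, Hank can't be 6.
Hank must be 5 (only option left).
Priya's domain is down to {2}, so Priya = 2.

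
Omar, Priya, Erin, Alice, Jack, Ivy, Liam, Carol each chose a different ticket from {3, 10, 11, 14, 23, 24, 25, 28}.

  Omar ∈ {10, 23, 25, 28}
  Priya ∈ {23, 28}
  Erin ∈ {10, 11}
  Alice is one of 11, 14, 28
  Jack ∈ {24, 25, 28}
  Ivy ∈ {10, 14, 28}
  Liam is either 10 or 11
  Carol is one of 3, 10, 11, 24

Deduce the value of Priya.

The 8 variables together cover exactly {3, 10, 11, 14, 23, 24, 25, 28} — 8 values for 8 variables — and 3 appears only in Carol's list, so Carol = 3.
The 7 still-open variables draw from only 7 values {10, 11, 14, 23, 24, 25, 28}, so each is used; only Jack can be 24, hence Jack = 24.
Among the 6 still-open variables, 25 fits only Omar (and all 6 values in {10, 11, 14, 23, 25, 28} must be used), so Omar = 25.
The 5 still-open variables draw from only 5 values {10, 11, 14, 23, 28}, so each is used; only Priya can be 23, hence Priya = 23.

23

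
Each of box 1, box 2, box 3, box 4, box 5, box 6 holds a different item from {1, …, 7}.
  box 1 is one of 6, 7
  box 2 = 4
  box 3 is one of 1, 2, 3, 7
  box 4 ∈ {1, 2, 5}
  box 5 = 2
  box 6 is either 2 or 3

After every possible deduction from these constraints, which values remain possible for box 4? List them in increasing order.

box 2's domain is down to {4}, so box 2 = 4.
box 5 must be 2 (only option left). Eliminate 2 elsewhere: box 3, box 4, box 6.
That leaves box 6 = 3. Remove 3 from box 3.
No further eliminations apply; box 4 can still be any of 1, 5.

1, 5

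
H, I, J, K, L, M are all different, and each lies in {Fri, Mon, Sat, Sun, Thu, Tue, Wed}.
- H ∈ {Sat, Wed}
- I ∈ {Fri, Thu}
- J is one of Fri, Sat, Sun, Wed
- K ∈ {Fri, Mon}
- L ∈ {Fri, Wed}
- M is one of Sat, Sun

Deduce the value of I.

Thu

Among the 6 variables, Mon fits only K (and all 6 values in {Fri, Mon, Sat, Sun, Thu, Wed} must be used), so K = Mon.
The 5 still-open variables draw from only 5 values {Fri, Sat, Sun, Thu, Wed}, so each is used; only I can be Thu, hence I = Thu.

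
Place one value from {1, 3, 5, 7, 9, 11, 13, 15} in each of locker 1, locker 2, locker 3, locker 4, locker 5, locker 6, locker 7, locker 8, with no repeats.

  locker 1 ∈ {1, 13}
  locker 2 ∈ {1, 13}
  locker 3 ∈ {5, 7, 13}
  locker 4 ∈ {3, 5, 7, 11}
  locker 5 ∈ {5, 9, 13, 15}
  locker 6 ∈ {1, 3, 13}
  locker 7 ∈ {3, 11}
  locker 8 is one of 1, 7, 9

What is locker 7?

11

The 8 variables together cover exactly {1, 3, 5, 7, 9, 11, 13, 15} — 8 values for 8 variables — and 15 appears only in locker 5's list, so locker 5 = 15.
Among the 7 still-open variables, 9 fits only locker 8 (and all 7 values in {1, 3, 5, 7, 9, 11, 13} must be used), so locker 8 = 9.
locker 1 and locker 2 share exactly the 2 values {1, 13}; by pigeonhole those values go to them, so strike 1, 13 from locker 3, locker 6.
locker 6 must be 3 (only option left). Eliminate 3 elsewhere: locker 4, locker 7.
So locker 7 = 11.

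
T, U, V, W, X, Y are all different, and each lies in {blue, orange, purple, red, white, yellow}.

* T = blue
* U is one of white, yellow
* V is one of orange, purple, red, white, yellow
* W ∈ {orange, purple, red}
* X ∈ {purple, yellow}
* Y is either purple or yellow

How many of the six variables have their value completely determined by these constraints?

T has just one choice, so T = blue.
X and Y between them cover only {purple, yellow} — a naked pair. Remove those values from U, V, W.
U has just one choice, so U = white. So V can't be white.
Determined: T=blue, U=white. The other variables each still have more than one consistent value. That makes 2.

2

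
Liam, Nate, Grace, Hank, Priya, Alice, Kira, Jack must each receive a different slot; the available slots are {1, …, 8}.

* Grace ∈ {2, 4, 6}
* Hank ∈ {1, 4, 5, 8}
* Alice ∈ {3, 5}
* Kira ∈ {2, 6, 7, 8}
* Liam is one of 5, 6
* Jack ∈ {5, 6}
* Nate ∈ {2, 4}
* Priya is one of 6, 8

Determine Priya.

8

The 8 variables draw from only 8 values {1, 2, 3, 4, 5, 6, 7, 8}, so each is used; only Hank can be 1, hence Hank = 1.
The 7 still-open variables draw from only 7 values {2, 3, 4, 5, 6, 7, 8}, so each is used; only Alice can be 3, hence Alice = 3.
The 6 still-open variables draw from only 6 values {2, 4, 5, 6, 7, 8}, so each is used; only Kira can be 7, hence Kira = 7.
The 5 still-open variables together cover exactly {2, 4, 5, 6, 8} — 5 values for 5 variables — and 8 appears only in Priya's list, so Priya = 8.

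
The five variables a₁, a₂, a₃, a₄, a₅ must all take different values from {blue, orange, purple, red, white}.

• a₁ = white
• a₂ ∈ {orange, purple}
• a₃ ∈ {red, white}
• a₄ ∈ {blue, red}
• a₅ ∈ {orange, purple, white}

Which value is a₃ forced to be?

a₁ must be white (only option left). So a₃, a₅ can't be white.
So a₃ = red.

red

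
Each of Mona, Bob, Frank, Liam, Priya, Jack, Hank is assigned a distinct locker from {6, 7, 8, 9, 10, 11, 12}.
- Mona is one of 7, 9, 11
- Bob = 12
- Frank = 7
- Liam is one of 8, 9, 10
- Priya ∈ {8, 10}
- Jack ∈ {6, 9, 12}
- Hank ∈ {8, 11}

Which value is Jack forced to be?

6

Bob must be 12 (only option left). Eliminate 12 elsewhere: Jack.
Frank's domain is down to {7}, so Frank = 7. Remove 7 from Mona.
The 5 still-open variables together cover exactly {6, 8, 9, 10, 11} — 5 values for 5 variables — and 6 appears only in Jack's list, so Jack = 6.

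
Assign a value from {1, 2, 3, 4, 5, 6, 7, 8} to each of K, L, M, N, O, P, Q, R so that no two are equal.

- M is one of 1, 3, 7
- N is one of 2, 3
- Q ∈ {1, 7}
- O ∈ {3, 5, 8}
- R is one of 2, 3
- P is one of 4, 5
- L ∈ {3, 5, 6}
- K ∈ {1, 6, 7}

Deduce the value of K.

6

Among the 8 variables, 4 fits only P (and all 8 values in {1, 2, 3, 4, 5, 6, 7, 8} must be used), so P = 4.
The 7 still-open variables draw from only 7 values {1, 2, 3, 5, 6, 7, 8}, so each is used; only O can be 8, hence O = 8.
The 6 still-open variables together cover exactly {1, 2, 3, 5, 6, 7} — 6 values for 6 variables — and 5 appears only in L's list, so L = 5.
Among the 5 still-open variables, 6 fits only K (and all 5 values in {1, 2, 3, 6, 7} must be used), so K = 6.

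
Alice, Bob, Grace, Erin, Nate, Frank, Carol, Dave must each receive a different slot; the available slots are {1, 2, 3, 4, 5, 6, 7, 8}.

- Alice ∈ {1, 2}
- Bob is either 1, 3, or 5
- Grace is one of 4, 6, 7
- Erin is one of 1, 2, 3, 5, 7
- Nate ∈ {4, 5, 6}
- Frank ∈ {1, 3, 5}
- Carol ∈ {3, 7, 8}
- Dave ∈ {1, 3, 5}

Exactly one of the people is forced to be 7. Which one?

Erin

The 8 variables draw from only 8 values {1, 2, 3, 4, 5, 6, 7, 8}, so each is used; only Carol can be 8, hence Carol = 8.
Bob, Frank, Dave between them cover only {1, 3, 5} — a naked triple. Remove those values from Alice, Erin, Nate.
Alice's domain is down to {2}, so Alice = 2. Remove 2 from Erin.
So 7 goes to Erin.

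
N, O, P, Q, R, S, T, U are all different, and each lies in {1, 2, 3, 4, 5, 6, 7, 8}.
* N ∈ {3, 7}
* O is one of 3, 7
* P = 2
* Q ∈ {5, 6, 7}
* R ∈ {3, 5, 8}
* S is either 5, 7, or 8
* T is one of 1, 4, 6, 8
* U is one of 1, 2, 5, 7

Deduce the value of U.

1

P's domain is down to {2}, so P = 2. So U can't be 2.
The 7 still-open variables draw from only 7 values {1, 3, 4, 5, 6, 7, 8}, so each is used; only T can be 4, hence T = 4.
The 6 still-open variables draw from only 6 values {1, 3, 5, 6, 7, 8}, so each is used; only U can be 1, hence U = 1.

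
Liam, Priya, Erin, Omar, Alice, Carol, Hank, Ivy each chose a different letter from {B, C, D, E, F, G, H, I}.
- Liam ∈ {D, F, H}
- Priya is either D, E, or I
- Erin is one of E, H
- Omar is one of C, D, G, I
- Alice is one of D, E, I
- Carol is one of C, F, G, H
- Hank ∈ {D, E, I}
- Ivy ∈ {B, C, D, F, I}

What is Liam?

F

The 8 variables together cover exactly {B, C, D, E, F, G, H, I} — 8 values for 8 variables — and B appears only in Ivy's list, so Ivy = B.
Priya, Alice, Hank share exactly the 3 values {D, E, I}; by pigeonhole those values go to them, so strike D, E, I from Liam, Erin, Omar.
Erin has just one choice, so Erin = H. Strike H from Liam, Carol.
So Liam = F.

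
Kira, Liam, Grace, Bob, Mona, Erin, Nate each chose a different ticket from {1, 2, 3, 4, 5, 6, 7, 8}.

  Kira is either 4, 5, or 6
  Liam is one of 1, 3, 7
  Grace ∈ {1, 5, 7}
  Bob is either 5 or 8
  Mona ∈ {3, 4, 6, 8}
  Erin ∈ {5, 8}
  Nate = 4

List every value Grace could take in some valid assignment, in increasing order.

1, 7

Nate has just one choice, so Nate = 4. Eliminate 4 elsewhere: Kira, Mona.
Bob and Erin share exactly the 2 values {5, 8}; by pigeonhole those values go to them, so strike 5, 8 from Kira, Grace, Mona.
Kira must be 6 (only option left). Eliminate 6 elsewhere: Mona.
That leaves Mona = 3. Eliminate 3 elsewhere: Liam.
No further eliminations apply; Grace can still be any of 1, 7.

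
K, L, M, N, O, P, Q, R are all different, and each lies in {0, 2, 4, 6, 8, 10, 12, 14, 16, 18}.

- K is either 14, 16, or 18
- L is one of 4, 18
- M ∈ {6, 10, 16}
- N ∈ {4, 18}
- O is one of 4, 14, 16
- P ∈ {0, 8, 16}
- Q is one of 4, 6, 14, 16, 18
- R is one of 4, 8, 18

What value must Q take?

6

The 8 variables draw from only 8 values {0, 4, 6, 8, 10, 14, 16, 18}, so each is used; only P can be 0, hence P = 0.
The 7 still-open variables together cover exactly {4, 6, 8, 10, 14, 16, 18} — 7 values for 7 variables — and 8 appears only in R's list, so R = 8.
The 6 still-open variables draw from only 6 values {4, 6, 10, 14, 16, 18}, so each is used; only M can be 10, hence M = 10.
The 5 still-open variables draw from only 5 values {4, 6, 14, 16, 18}, so each is used; only Q can be 6, hence Q = 6.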